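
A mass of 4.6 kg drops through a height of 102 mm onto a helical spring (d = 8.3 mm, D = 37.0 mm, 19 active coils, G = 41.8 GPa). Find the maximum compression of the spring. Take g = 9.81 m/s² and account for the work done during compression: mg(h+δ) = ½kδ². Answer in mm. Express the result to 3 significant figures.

k = Gd⁴/(8D³N_a) = (41.8×10³)(8.3⁴)/(8·37.0³·19) = 25.766 N/mm
W = mg = 4.6 × 9.81 = 45.126 N
½kδ² − Wδ − Wh = 0 → δ = (W + √(W² + 2kWh))/k
δ = (45.126 + √(2036.4 + 237190))/25.766 = (45.126 + 489.11)/25.766 = 20.734 mm

20.7 mm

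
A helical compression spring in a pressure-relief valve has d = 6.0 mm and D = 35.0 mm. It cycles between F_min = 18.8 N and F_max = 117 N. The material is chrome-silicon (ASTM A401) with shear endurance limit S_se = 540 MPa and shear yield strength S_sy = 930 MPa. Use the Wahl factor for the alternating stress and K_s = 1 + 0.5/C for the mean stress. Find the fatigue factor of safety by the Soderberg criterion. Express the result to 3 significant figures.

12.5

C = D/d = 35.0/6.0 = 5.8333; K_W = (4C−1)/(4C−4)+0.615/C = 1.2606; K_s = 1+0.5/C = 1.0857
F_a = (F_max−F_min)/2 = 49.1 N; F_m = (F_max+F_min)/2 = 67.9 N
τ_a = K_W·8F_aD/(πd³) = 1.2606 × 20.26 = 25.54 MPa
τ_m = K_s·8F_mD/(πd³) = 1.0857 × 28.017 = 30.419 MPa
Soderberg: 1/n_f = τ_a/S_se + τ_m/S_sy = 25.54/540 + 30.419/930 = 0.04730 + 0.03271 = 0.080004
n_f = 1/0.080004 = 12.5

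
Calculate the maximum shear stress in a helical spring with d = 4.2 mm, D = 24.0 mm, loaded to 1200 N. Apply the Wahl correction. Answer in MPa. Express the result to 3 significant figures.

1250 MPa

Spring index C = D/d = 24.0/4.2 = 5.7143
K_W = (4C−1)/(4C−4) + 0.615/C = 21.857/18.857 + 0.1076 = 1.2667
τ₀ = 8FD/(πd³) = 8·1200·24.0/(π·4.2³) = 230400/232.75 = 989.88 MPa
τ_max = K·τ₀ = 1.2667 × 989.88 = 1253.9 MPa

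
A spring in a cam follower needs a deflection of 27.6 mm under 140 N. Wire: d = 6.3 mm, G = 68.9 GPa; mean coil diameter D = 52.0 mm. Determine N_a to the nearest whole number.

19

Required rate k = F/δ = 140/27.6 = 5.0725 N/mm
N_a = Gd⁴/(8D³k) = (68.9×10³ × 6.3⁴)/(8 × 52.0³ × 5.0725)
    = 1.08538e+08 / 5.70583e+06 = 19.02 → 19 coils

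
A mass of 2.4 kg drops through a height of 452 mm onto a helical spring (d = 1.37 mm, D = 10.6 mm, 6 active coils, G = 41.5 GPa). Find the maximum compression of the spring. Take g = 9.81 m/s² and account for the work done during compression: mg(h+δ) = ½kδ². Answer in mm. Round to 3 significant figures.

101 mm

k = Gd⁴/(8D³N_a) = (41.5×10³)(1.37⁴)/(8·10.6³·6) = 2.5572 N/mm
W = mg = 2.4 × 9.81 = 23.544 N
½kδ² − Wδ − Wh = 0 → δ = (W + √(W² + 2kWh))/k
δ = (23.544 + √(554.32 + 54427.7))/2.5572 = (23.544 + 234.48)/2.5572 = 100.9 mm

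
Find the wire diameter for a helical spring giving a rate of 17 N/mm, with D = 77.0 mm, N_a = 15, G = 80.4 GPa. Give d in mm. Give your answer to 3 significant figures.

d = (8D³N_a·k / G)^(1/4) = (8·77.0³·15·17 / (80.4×10³))^0.25
  = (11584)^0.25 = 10.3744 mm

10.4 mm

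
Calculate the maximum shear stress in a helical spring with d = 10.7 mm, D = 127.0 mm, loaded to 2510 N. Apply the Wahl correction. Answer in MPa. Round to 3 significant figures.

743 MPa

Spring index C = D/d = 127.0/10.7 = 11.8692
K_W = (4C−1)/(4C−4) + 0.615/C = 46.477/43.477 + 0.0518 = 1.1208
τ₀ = 8FD/(πd³) = 8·2510·127.0/(π·10.7³) = 2.55016e+06/3848.6 = 662.62 MPa
τ_max = K·τ₀ = 1.1208 × 662.62 = 742.68 MPa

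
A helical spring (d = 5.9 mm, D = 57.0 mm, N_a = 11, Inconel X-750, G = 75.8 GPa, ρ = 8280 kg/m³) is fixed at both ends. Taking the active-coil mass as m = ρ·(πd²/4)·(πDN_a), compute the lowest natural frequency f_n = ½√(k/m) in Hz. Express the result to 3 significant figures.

k = Gd⁴/(8D³N_a) = (75.8×10³)(5.9⁴)/(8·57.0³·11) = 5.636 N/mm = 5636 N/m
Wire length L = πDN_a = π·57.0·11 = 1969.8 mm
m = ρ·(πd²/4)·L = 8280 × 27.34×10⁻⁶ m² × 1.9698 m = 0.4459 kg
f_n = ½√(k/m) = 0.5·√(5636/0.4459) = 0.5·√(12639) = 56.213 Hz

56.2 Hz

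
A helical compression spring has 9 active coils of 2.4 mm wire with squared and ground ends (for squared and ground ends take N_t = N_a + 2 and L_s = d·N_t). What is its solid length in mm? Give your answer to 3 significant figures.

squared and ground ends: N_t = N_a + 2 = 9 + 2 = 11
L_s = d·N_t = 2.4 × 11 = 26.4 mm

26.4 mm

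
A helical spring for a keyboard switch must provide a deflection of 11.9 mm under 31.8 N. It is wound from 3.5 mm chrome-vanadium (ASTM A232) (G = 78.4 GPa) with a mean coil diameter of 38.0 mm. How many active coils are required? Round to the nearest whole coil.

10

Required rate k = F/δ = 31.8/11.9 = 2.6723 N/mm
N_a = Gd⁴/(8D³k) = (78.4×10³ × 3.5⁴)/(8 × 38.0³ × 2.6723)
    = 1.17649e+07 / 1.17306e+06 = 10.03 → 10 coils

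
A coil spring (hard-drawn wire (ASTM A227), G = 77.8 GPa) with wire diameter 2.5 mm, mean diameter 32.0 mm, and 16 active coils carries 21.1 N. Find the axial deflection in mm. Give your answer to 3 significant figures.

29.1 mm

k = Gd⁴/(8D³N_a) = (77.8×10³)(2.5⁴)/(8·32.0³·16) = 0.72457 N/mm
δ = F/k = 21.1 / 0.72457 = 29.121 mm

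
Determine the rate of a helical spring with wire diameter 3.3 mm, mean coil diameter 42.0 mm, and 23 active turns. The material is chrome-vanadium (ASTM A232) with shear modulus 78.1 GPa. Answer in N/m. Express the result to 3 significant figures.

k = Gd⁴/(8D³N_a) = (78.1×10³ × 3.3⁴) / (8 × 42.0³ × 23)
  = 9.26204e+06 / 1.36322e+07 = 0.67942 N/mm = 679.42 N/m

679 N/m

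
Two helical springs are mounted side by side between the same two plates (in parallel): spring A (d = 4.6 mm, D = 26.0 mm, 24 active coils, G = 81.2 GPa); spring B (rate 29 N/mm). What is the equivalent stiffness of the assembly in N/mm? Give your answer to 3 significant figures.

39.8 N/mm

k_A = Gd⁴/(8D³N_a) = (81.2×10³)(4.6⁴)/(8·26.0³·24) = 10.774 N/mm
Parallel: k_eq = 10.774 + 29 = 39.774 N/mm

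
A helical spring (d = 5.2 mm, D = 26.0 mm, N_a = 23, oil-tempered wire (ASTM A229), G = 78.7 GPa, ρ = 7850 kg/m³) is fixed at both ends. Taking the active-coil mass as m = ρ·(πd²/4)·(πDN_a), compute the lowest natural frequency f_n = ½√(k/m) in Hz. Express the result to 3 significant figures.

k = Gd⁴/(8D³N_a) = (78.7×10³)(5.2⁴)/(8·26.0³·23) = 17.793 N/mm = 17793 N/m
Wire length L = πDN_a = π·26.0·23 = 1878.7 mm
m = ρ·(πd²/4)·L = 7850 × 21.237×10⁻⁶ m² × 1.8787 m = 0.3132 kg
f_n = ½√(k/m) = 0.5·√(17793/0.3132) = 0.5·√(56811) = 119.18 Hz

119 Hz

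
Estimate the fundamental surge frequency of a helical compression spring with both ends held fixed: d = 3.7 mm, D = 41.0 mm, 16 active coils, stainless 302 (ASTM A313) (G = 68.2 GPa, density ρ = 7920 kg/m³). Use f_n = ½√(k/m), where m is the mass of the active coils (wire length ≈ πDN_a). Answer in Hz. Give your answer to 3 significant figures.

k = Gd⁴/(8D³N_a) = (68.2×10³)(3.7⁴)/(8·41.0³·16) = 1.4489 N/mm = 1448.9 N/m
Wire length L = πDN_a = π·41.0·16 = 2060.9 mm
m = ρ·(πd²/4)·L = 7920 × 10.752×10⁻⁶ m² × 2.0609 m = 0.1755 kg
f_n = ½√(k/m) = 0.5·√(1448.9/0.1755) = 0.5·√(8255.8) = 45.431 Hz

45.4 Hz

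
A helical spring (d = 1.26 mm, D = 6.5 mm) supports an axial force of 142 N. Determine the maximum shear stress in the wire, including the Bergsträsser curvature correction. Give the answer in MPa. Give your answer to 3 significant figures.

Spring index C = D/d = 6.5/1.26 = 5.1587
K_B = (4C+2)/(4C−3) = 22.635/17.635 = 1.2835
τ₀ = 8FD/(πd³) = 8·142·6.5/(π·1.26³) = 7384/6.2844 = 1175 MPa
τ_max = K·τ₀ = 1.2835 × 1175 = 1508.1 MPa

1510 MPa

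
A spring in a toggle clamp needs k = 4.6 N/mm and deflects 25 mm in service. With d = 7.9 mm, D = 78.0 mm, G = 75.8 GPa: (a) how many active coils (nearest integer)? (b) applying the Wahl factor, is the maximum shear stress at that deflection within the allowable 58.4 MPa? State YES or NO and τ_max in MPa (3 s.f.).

(a) 17 coils; (b) YES, τ_max = 52.8 MPa

N_a = Gd⁴/(8D³k) = (75.8×10³)(7.9⁴)/(8·78.0³·4.6) = 16.91 → N_a = 17
Actual rate k = Gd⁴/(8D³·17) = 4.5746 N/mm
Working load F = kδ = 4.5746·25 = 114.37 N
C = 78.0/7.9 = 9.8734; K_W = (4C−1)/(4C−4)+0.615/C = 1.1468
τ_max = K_W·8FD/(πd³) = 1.1468·46.073 = 52.837 MPa
τ_max ≤ 58.4 MPa → acceptable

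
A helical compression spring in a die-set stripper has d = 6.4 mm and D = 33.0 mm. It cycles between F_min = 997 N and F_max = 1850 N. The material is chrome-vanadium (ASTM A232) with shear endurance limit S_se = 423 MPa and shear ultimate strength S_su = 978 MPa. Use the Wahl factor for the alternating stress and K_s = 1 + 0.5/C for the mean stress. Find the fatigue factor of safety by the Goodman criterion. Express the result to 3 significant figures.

1.07

C = D/d = 33.0/6.4 = 5.1562; K_W = (4C−1)/(4C−4)+0.615/C = 1.2997; K_s = 1+0.5/C = 1.0970
F_a = (F_max−F_min)/2 = 426.5 N; F_m = (F_max+F_min)/2 = 1423.5 N
τ_a = K_W·8F_aD/(πd³) = 1.2997 × 136.72 = 177.7 MPa
τ_m = K_s·8F_mD/(πd³) = 1.0970 × 456.32 = 500.57 MPa
Goodman: 1/n_f = τ_a/S_se + τ_m/S_su = 177.7/423 + 500.57/978 = 0.42009 + 0.51183 = 0.93192
n_f = 1/0.93192 = 1.073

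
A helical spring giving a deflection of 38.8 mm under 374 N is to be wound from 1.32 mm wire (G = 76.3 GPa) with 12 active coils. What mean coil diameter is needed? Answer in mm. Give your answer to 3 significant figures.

Required rate k = F/δ = 374/38.8 = 9.6392 N/mm
D = (Gd⁴/(8N_a·k))^(1/3) = (76.3×10³·1.32⁴/(8·12·9.6392))^(1/3)
  = (250.328)^(1/3) = 6.3024 mm

6.30 mm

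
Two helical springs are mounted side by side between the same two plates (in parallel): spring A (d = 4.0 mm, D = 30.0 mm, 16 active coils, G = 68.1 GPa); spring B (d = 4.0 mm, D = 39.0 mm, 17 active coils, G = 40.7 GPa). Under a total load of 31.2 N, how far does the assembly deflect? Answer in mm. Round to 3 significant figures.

4.92 mm

k_A = Gd⁴/(8D³N_a) = (68.1×10³)(4.0⁴)/(8·30.0³·16) = 5.0444 N/mm
k_B = Gd⁴/(8D³N_a) = (40.7×10³)(4.0⁴)/(8·39.0³·17) = 1.2915 N/mm
Parallel: k_eq = 5.0444 + 1.2915 = 6.336 N/mm
δ = F/k_eq = 31.2/6.336 = 4.9243 mm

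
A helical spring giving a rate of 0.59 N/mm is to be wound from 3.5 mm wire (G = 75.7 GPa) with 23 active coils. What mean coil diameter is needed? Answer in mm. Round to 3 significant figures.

47.1 mm

D = (Gd⁴/(8N_a·k))^(1/3) = (75.7×10³·3.5⁴/(8·23·0.59))^(1/3)
  = (104640)^(1/3) = 47.1230 mm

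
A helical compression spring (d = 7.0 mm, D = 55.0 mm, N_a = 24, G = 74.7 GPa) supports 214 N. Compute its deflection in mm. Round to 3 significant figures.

38.1 mm

k = Gd⁴/(8D³N_a) = (74.7×10³)(7.0⁴)/(8·55.0³·24) = 5.6147 N/mm
δ = F/k = 214 / 5.6147 = 38.115 mm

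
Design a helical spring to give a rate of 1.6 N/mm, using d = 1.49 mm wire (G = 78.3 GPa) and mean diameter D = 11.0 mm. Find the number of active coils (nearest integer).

23

N_a = Gd⁴/(8D³k) = (78.3×10³ × 1.49⁴)/(8 × 11.0³ × 1.6)
    = 385928 / 17036.8 = 22.65 → 23 coils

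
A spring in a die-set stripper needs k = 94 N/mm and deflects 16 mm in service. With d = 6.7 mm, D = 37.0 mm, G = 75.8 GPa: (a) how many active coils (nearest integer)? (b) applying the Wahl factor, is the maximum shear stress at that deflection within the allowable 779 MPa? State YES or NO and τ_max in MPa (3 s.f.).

(a) 4 coils; (b) YES, τ_max = 603 MPa

N_a = Gd⁴/(8D³k) = (75.8×10³)(6.7⁴)/(8·37.0³·94) = 4.01 → N_a = 4
Actual rate k = Gd⁴/(8D³·4) = 94.235 N/mm
Working load F = kδ = 94.235·16 = 1507.8 N
C = 37.0/6.7 = 5.5224; K_W = (4C−1)/(4C−4)+0.615/C = 1.2772
τ_max = K_W·8FD/(πd³) = 1.2772·472.34 = 603.27 MPa
τ_max ≤ 779 MPa → acceptable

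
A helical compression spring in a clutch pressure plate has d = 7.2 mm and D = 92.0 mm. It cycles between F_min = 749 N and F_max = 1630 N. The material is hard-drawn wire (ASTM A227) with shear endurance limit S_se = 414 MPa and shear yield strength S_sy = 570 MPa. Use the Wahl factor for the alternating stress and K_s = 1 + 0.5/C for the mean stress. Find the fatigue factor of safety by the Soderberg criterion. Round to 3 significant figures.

C = D/d = 92.0/7.2 = 12.7778; K_W = (4C−1)/(4C−4)+0.615/C = 1.1118; K_s = 1+0.5/C = 1.0391
F_a = (F_max−F_min)/2 = 440.5 N; F_m = (F_max+F_min)/2 = 1189.5 N
τ_a = K_W·8F_aD/(πd³) = 1.1118 × 276.49 = 307.4 MPa
τ_m = K_s·8F_mD/(πd³) = 1.0391 × 746.61 = 775.83 MPa
Soderberg: 1/n_f = τ_a/S_se + τ_m/S_sy = 307.4/414 + 775.83/570 = 0.74252 + 1.36110 = 2.1036
n_f = 1/2.1036 = 0.4754

0.475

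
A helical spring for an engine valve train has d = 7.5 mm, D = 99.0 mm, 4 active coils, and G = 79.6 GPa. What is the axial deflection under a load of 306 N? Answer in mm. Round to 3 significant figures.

37.7 mm

k = Gd⁴/(8D³N_a) = (79.6×10³)(7.5⁴)/(8·99.0³·4) = 8.1115 N/mm
δ = F/k = 306 / 8.1115 = 37.724 mm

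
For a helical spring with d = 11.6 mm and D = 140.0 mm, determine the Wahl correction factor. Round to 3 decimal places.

C = D/d = 140.0/11.6 = 12.0690
K_W = (4C−1)/(4C−4) + 0.615/C = 47.276/44.276 + 0.0510 = 1.1187

1.119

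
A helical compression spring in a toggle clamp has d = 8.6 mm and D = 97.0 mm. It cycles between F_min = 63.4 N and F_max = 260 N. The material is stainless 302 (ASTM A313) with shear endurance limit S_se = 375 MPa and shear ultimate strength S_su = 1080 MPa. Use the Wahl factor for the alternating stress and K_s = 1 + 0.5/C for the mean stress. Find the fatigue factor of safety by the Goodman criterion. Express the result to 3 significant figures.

C = D/d = 97.0/8.6 = 11.2791; K_W = (4C−1)/(4C−4)+0.615/C = 1.1275; K_s = 1+0.5/C = 1.0443
F_a = (F_max−F_min)/2 = 98.3 N; F_m = (F_max+F_min)/2 = 161.7 N
τ_a = K_W·8F_aD/(πd³) = 1.1275 × 38.174 = 43.041 MPa
τ_m = K_s·8F_mD/(πd³) = 1.0443 × 62.795 = 65.579 MPa
Goodman: 1/n_f = τ_a/S_se + τ_m/S_su = 43.041/375 + 65.579/1080 = 0.11478 + 0.06072 = 0.1755
n_f = 1/0.1755 = 5.698

5.70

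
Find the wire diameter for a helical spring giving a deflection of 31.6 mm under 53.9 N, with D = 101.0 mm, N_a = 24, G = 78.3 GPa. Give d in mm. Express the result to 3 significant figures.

8.10 mm

Required rate k = F/δ = 53.9/31.6 = 1.7057 N/mm
d = (8D³N_a·k / G)^(1/4) = (8·101.0³·24·1.7057 / (78.3×10³))^0.25
  = (4309.3)^0.25 = 8.1022 mm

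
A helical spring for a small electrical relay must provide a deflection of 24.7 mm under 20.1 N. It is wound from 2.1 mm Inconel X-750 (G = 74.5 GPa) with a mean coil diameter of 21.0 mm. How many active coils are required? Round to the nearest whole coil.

Required rate k = F/δ = 20.1/24.7 = 0.81377 N/mm
N_a = Gd⁴/(8D³k) = (74.5×10³ × 2.1⁴)/(8 × 21.0³ × 0.81377)
    = 1.44888e+06 / 60290.2 = 24.03 → 24 coils

24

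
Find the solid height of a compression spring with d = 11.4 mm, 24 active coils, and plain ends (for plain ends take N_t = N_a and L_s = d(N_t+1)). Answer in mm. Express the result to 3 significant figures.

285 mm

plain ends: N_t = N_a = 24
L_s = d·(N_t+1) = 11.4 × 25 = 285 mm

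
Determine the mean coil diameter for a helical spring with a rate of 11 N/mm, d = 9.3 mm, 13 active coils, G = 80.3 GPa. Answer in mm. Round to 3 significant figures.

D = (Gd⁴/(8N_a·k))^(1/3) = (80.3×10³·9.3⁴/(8·13·11))^(1/3)
  = (525075)^(1/3) = 80.6753 mm

80.7 mm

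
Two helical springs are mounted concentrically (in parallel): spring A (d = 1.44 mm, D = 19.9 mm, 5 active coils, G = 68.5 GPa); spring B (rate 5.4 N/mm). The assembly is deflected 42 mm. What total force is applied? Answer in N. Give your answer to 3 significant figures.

266 N

k_A = Gd⁴/(8D³N_a) = (68.5×10³)(1.44⁴)/(8·19.9³·5) = 0.93438 N/mm
Parallel: k_eq = 0.93438 + 5.4 = 6.3344 N/mm
F = k_eq·δ = 6.3344·42 = 266.04 N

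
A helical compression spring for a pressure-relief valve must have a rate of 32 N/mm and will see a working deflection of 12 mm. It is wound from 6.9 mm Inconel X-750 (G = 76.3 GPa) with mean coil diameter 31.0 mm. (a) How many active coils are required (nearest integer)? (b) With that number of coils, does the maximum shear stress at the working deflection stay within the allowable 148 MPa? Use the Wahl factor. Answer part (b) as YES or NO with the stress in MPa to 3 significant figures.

N_a = Gd⁴/(8D³k) = (76.3×10³)(6.9⁴)/(8·31.0³·32) = 22.68 → N_a = 23
Actual rate k = Gd⁴/(8D³·23) = 31.551 N/mm
Working load F = kδ = 31.551·12 = 378.62 N
C = 31.0/6.9 = 4.4928; K_W = (4C−1)/(4C−4)+0.615/C = 1.3516
τ_max = K_W·8FD/(πd³) = 1.3516·90.982 = 122.97 MPa
τ_max ≤ 148 MPa → acceptable

(a) 23 coils; (b) YES, τ_max = 123 MPa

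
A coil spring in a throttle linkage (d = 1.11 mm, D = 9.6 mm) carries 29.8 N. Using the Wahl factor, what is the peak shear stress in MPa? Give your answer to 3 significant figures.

623 MPa

Spring index C = D/d = 9.6/1.11 = 8.6486
K_W = (4C−1)/(4C−4) + 0.615/C = 33.595/30.595 + 0.0711 = 1.1692
τ₀ = 8FD/(πd³) = 8·29.8·9.6/(π·1.11³) = 2288.64/4.2965 = 532.67 MPa
τ_max = K·τ₀ = 1.1692 × 532.67 = 622.78 MPa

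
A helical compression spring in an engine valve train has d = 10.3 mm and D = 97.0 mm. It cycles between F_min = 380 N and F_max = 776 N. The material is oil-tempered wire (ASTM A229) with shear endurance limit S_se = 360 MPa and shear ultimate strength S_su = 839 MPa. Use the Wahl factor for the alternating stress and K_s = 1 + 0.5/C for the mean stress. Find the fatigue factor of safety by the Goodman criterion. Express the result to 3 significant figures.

3.25

C = D/d = 97.0/10.3 = 9.4175; K_W = (4C−1)/(4C−4)+0.615/C = 1.1544; K_s = 1+0.5/C = 1.0531
F_a = (F_max−F_min)/2 = 198 N; F_m = (F_max+F_min)/2 = 578 N
τ_a = K_W·8F_aD/(πd³) = 1.1544 × 44.757 = 51.668 MPa
τ_m = K_s·8F_mD/(πd³) = 1.0531 × 130.66 = 137.59 MPa
Goodman: 1/n_f = τ_a/S_se + τ_m/S_su = 51.668/360 + 137.59/839 = 0.14352 + 0.16400 = 0.30752
n_f = 1/0.30752 = 3.252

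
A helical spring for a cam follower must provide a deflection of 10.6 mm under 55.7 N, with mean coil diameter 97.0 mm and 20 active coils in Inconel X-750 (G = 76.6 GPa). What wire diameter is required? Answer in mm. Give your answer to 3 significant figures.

Required rate k = F/δ = 55.7/10.6 = 5.2547 N/mm
d = (8D³N_a·k / G)^(1/4) = (8·97.0³·20·5.2547 / (76.6×10³))^0.25
  = (10017)^0.25 = 10.0044 mm

10.0 mm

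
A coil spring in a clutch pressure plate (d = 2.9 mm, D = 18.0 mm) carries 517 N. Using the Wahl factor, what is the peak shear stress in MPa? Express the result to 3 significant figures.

1210 MPa

Spring index C = D/d = 18.0/2.9 = 6.2069
K_W = (4C−1)/(4C−4) + 0.615/C = 23.828/20.828 + 0.0991 = 1.2431
τ₀ = 8FD/(πd³) = 8·517·18.0/(π·2.9³) = 74448/76.62 = 971.65 MPa
τ_max = K·τ₀ = 1.2431 × 971.65 = 1207.9 MPa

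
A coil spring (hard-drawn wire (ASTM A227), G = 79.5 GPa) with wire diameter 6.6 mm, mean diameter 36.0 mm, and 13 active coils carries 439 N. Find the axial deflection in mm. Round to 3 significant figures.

k = Gd⁴/(8D³N_a) = (79.5×10³)(6.6⁴)/(8·36.0³·13) = 31.089 N/mm
δ = F/k = 439 / 31.089 = 14.121 mm

14.1 mm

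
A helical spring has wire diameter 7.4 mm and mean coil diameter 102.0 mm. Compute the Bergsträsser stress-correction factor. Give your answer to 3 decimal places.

1.096

C = D/d = 102.0/7.4 = 13.7838
K_B = (4C+2)/(4C−3) = 57.135/52.135 = 1.0959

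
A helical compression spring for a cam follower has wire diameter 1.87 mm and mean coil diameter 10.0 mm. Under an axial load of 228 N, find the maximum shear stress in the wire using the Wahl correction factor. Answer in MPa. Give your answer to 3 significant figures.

1140 MPa

Spring index C = D/d = 10.0/1.87 = 5.3476
K_W = (4C−1)/(4C−4) + 0.615/C = 20.390/17.390 + 0.1150 = 1.2875
τ₀ = 8FD/(πd³) = 8·228·10.0/(π·1.87³) = 18240/20.544 = 887.87 MPa
τ_max = K·τ₀ = 1.2875 × 887.87 = 1143.1 MPa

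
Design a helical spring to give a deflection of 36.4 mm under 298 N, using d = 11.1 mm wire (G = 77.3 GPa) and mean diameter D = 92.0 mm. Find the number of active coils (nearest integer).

Required rate k = F/δ = 298/36.4 = 8.1868 N/mm
N_a = Gd⁴/(8D³k) = (77.3×10³ × 11.1⁴)/(8 × 92.0³ × 8.1868)
    = 1.17347e+09 / 5.09998e+07 = 23.01 → 23 coils

23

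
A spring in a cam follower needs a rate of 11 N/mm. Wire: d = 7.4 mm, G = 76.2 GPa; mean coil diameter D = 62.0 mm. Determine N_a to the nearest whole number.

N_a = Gd⁴/(8D³k) = (76.2×10³ × 7.4⁴)/(8 × 62.0³ × 11)
    = 2.28498e+08 / 2.09729e+07 = 10.89 → 11 coils

11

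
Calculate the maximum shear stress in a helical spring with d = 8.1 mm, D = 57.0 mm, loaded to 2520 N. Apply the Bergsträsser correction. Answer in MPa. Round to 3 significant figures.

Spring index C = D/d = 57.0/8.1 = 7.0370
K_B = (4C+2)/(4C−3) = 30.148/25.148 = 1.1988
τ₀ = 8FD/(πd³) = 8·2520·57.0/(π·8.1³) = 1.14912e+06/1669.6 = 688.27 MPa
τ_max = K·τ₀ = 1.1988 × 688.27 = 825.12 MPa

825 MPa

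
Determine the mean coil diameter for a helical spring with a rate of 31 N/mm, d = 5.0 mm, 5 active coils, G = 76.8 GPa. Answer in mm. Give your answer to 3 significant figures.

33.8 mm

D = (Gd⁴/(8N_a·k))^(1/3) = (76.8×10³·5.0⁴/(8·5·31))^(1/3)
  = (38709.7)^(1/3) = 33.8278 mm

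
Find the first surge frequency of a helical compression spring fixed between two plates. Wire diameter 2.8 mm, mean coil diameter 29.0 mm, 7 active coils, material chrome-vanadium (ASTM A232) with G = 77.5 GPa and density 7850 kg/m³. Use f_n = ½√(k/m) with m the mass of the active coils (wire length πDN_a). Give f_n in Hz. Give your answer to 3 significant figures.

k = Gd⁴/(8D³N_a) = (77.5×10³)(2.8⁴)/(8·29.0³·7) = 3.4878 N/mm = 3487.8 N/m
Wire length L = πDN_a = π·29.0·7 = 637.74 mm
m = ρ·(πd²/4)·L = 7850 × 6.1575×10⁻⁶ m² × 0.63774 m = 0.030826 kg
f_n = ½√(k/m) = 0.5·√(3487.8/0.030826) = 0.5·√(1.1314e+05) = 168.18 Hz

168 Hz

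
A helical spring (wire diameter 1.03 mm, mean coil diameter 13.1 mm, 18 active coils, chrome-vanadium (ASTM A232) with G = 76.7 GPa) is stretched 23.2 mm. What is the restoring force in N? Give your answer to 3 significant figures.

k = Gd⁴/(8D³N_a) = (76.7×10³)(1.03⁴)/(8·13.1³·18) = 0.26667 N/mm
F = k·δ = 0.26667 × 23.2 = 6.1867 N

6.19 N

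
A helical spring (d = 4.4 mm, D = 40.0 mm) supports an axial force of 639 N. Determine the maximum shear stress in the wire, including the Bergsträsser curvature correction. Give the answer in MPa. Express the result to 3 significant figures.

879 MPa

Spring index C = D/d = 40.0/4.4 = 9.0909
K_B = (4C+2)/(4C−3) = 38.364/33.364 = 1.1499
τ₀ = 8FD/(πd³) = 8·639·40.0/(π·4.4³) = 204480/267.61 = 764.09 MPa
τ_max = K·τ₀ = 1.1499 × 764.09 = 878.6 MPa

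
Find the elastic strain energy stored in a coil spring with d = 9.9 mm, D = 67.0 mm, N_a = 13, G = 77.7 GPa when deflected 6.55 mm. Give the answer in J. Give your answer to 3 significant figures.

0.512 J

k = Gd⁴/(8D³N_a) = (77.7×10³)(9.9⁴)/(8·67.0³·13) = 23.862 N/mm
U = ½kδ² = 0.5 × 23.862 × 6.55² = 511.87 N·mm = 0.51187 J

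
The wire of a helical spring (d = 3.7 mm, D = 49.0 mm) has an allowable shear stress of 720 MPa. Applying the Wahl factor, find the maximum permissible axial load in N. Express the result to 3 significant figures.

264 N

C = D/d = 49.0/3.7 = 13.2432
K_W = (4C−1)/(4C−4) + 0.615/C = 51.973/48.973 + 0.0464 = 1.1077
τ_max = K·8FD/(πd³) → F_max = τ_allow·πd³/(8DK)
F_max = 720·π·3.7³/(8·49.0·1.1077) = 1.1457e+05/434.22 = 263.86 N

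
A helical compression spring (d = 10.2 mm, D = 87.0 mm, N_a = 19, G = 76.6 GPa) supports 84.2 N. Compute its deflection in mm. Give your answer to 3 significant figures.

10.2 mm

k = Gd⁴/(8D³N_a) = (76.6×10³)(10.2⁴)/(8·87.0³·19) = 8.2838 N/mm
δ = F/k = 84.2 / 8.2838 = 10.164 mm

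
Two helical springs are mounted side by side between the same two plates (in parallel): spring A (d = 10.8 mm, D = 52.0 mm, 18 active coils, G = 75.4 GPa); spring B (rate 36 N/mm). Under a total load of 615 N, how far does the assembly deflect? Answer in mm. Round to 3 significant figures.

7.10 mm

k_A = Gd⁴/(8D³N_a) = (75.4×10³)(10.8⁴)/(8·52.0³·18) = 50.663 N/mm
Parallel: k_eq = 50.663 + 36 = 86.663 N/mm
δ = F/k_eq = 615/86.663 = 7.0964 mm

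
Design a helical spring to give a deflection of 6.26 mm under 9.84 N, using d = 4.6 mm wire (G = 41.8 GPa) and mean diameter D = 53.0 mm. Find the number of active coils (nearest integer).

10

Required rate k = F/δ = 9.84/6.26 = 1.5719 N/mm
N_a = Gd⁴/(8D³k) = (41.8×10³ × 4.6⁴)/(8 × 53.0³ × 1.5719)
    = 1.87158e+07 / 1.87214e+06 = 9.997 → 10 coils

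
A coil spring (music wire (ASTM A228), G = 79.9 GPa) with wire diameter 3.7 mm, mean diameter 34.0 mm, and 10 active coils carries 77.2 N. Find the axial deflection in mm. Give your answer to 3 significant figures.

16.2 mm

k = Gd⁴/(8D³N_a) = (79.9×10³)(3.7⁴)/(8·34.0³·10) = 4.7624 N/mm
δ = F/k = 77.2 / 4.7624 = 16.21 mm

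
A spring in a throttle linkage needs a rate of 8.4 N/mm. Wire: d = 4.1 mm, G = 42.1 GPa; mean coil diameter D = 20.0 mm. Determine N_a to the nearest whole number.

N_a = Gd⁴/(8D³k) = (42.1×10³ × 4.1⁴)/(8 × 20.0³ × 8.4)
    = 1.18965e+07 / 537600 = 22.13 → 22 coils

22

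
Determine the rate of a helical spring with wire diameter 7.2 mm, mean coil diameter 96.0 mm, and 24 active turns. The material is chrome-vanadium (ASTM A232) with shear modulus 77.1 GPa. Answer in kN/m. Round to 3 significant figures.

k = Gd⁴/(8D³N_a) = (77.1×10³ × 7.2⁴) / (8 × 96.0³ × 24)
  = 2.07197e+08 / 1.69869e+08 = 1.2197 N/mm

1.22 kN/m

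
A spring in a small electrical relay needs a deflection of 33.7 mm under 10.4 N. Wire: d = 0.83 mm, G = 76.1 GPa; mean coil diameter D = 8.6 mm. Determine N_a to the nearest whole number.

23

Required rate k = F/δ = 10.4/33.7 = 0.30861 N/mm
N_a = Gd⁴/(8D³k) = (76.1×10³ × 0.83⁴)/(8 × 8.6³ × 0.30861)
    = 36115.8 / 1570.32 = 23 → 23 coils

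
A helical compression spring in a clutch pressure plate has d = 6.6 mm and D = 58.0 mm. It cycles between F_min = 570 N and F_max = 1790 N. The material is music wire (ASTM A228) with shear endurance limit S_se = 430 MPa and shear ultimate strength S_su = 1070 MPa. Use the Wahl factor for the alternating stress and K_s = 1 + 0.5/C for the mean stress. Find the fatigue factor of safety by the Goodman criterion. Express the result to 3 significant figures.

C = D/d = 58.0/6.6 = 8.7879; K_W = (4C−1)/(4C−4)+0.615/C = 1.1663; K_s = 1+0.5/C = 1.0569
F_a = (F_max−F_min)/2 = 610 N; F_m = (F_max+F_min)/2 = 1180 N
τ_a = K_W·8F_aD/(πd³) = 1.1663 × 313.38 = 365.49 MPa
τ_m = K_s·8F_mD/(πd³) = 1.0569 × 606.2 = 640.69 MPa
Goodman: 1/n_f = τ_a/S_se + τ_m/S_su = 365.49/430 + 640.69/1070 = 0.84997 + 0.59878 = 1.4487
n_f = 1/1.4487 = 0.6903

0.690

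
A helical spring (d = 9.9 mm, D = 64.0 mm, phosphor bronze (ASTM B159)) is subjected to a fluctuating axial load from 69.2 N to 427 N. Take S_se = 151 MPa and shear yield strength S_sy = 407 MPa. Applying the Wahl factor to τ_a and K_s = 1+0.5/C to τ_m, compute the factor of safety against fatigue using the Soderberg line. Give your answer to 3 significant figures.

2.81

C = D/d = 64.0/9.9 = 6.4646; K_W = (4C−1)/(4C−4)+0.615/C = 1.2324; K_s = 1+0.5/C = 1.0773
F_a = (F_max−F_min)/2 = 178.9 N; F_m = (F_max+F_min)/2 = 248.1 N
τ_a = K_W·8F_aD/(πd³) = 1.2324 × 30.049 = 37.031 MPa
τ_m = K_s·8F_mD/(πd³) = 1.0773 × 41.672 = 44.895 MPa
Soderberg: 1/n_f = τ_a/S_se + τ_m/S_sy = 37.031/151 + 44.895/407 = 0.24524 + 0.11031 = 0.35555
n_f = 1/0.35555 = 2.813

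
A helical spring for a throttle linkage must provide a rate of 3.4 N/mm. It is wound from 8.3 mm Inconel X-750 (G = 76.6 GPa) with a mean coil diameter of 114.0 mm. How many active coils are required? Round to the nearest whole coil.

N_a = Gd⁴/(8D³k) = (76.6×10³ × 8.3⁴)/(8 × 114.0³ × 3.4)
    = 3.63531e+08 / 4.0298e+07 = 9.021 → 9 coils

9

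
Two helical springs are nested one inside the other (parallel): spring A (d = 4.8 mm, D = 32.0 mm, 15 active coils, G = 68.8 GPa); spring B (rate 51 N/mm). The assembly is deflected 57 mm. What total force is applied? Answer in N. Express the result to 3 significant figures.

k_A = Gd⁴/(8D³N_a) = (68.8×10³)(4.8⁴)/(8·32.0³·15) = 9.288 N/mm
Parallel: k_eq = 9.288 + 51 = 60.288 N/mm
F = k_eq·δ = 60.288·57 = 3436.4 N

3440 N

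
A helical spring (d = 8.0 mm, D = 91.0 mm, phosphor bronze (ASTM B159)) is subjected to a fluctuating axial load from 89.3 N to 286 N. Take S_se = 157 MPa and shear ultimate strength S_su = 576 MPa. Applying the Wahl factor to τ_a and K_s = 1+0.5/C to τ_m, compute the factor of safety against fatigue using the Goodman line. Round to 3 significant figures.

2.11

C = D/d = 91.0/8.0 = 11.3750; K_W = (4C−1)/(4C−4)+0.615/C = 1.1264; K_s = 1+0.5/C = 1.0440
F_a = (F_max−F_min)/2 = 98.35 N; F_m = (F_max+F_min)/2 = 187.65 N
τ_a = K_W·8F_aD/(πd³) = 1.1264 × 44.513 = 50.137 MPa
τ_m = K_s·8F_mD/(πd³) = 1.0440 × 84.93 = 88.663 MPa
Goodman: 1/n_f = τ_a/S_se + τ_m/S_su = 50.137/157 + 88.663/576 = 0.31935 + 0.15393 = 0.47327
n_f = 1/0.47327 = 2.113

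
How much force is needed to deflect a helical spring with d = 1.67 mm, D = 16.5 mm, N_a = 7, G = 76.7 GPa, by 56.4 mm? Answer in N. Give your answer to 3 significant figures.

k = Gd⁴/(8D³N_a) = (76.7×10³)(1.67⁴)/(8·16.5³·7) = 2.3715 N/mm
F = k·δ = 2.3715 × 56.4 = 133.75 N

134 N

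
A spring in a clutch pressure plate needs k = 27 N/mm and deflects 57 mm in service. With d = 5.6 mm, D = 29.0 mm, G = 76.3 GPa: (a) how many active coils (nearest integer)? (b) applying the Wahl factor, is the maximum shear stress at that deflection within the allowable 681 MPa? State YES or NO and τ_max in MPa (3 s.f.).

(a) 14 coils; (b) NO, τ_max = 855 MPa

N_a = Gd⁴/(8D³k) = (76.3×10³)(5.6⁴)/(8·29.0³·27) = 14.24 → N_a = 14
Actual rate k = Gd⁴/(8D³·14) = 27.47 N/mm
Working load F = kδ = 27.47·57 = 1565.8 N
C = 29.0/5.6 = 5.1786; K_W = (4C−1)/(4C−4)+0.615/C = 1.2982
τ_max = K_W·8FD/(πd³) = 1.2982·658.44 = 854.81 MPa
τ_max > 681 MPa → exceeds allowable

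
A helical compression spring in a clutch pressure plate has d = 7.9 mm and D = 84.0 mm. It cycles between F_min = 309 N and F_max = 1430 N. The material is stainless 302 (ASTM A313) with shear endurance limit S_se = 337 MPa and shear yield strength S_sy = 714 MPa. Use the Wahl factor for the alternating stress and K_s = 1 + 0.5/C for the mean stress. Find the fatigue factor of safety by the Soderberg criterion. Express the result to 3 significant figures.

C = D/d = 84.0/7.9 = 10.6329; K_W = (4C−1)/(4C−4)+0.615/C = 1.1357; K_s = 1+0.5/C = 1.0470
F_a = (F_max−F_min)/2 = 560.5 N; F_m = (F_max+F_min)/2 = 869.5 N
τ_a = K_W·8F_aD/(πd³) = 1.1357 × 243.17 = 276.17 MPa
τ_m = K_s·8F_mD/(πd³) = 1.0470 × 377.23 = 394.97 MPa
Soderberg: 1/n_f = τ_a/S_se + τ_m/S_sy = 276.17/337 + 394.97/714 = 0.81950 + 0.55318 = 1.3727
n_f = 1/1.3727 = 0.7285

0.729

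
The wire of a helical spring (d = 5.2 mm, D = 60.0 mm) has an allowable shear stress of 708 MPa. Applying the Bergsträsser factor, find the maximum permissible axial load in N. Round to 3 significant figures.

C = D/d = 60.0/5.2 = 11.5385
K_B = (4C+2)/(4C−3) = 48.154/43.154 = 1.1159
τ_max = K·8FD/(πd³) → F_max = τ_allow·πd³/(8DK)
F_max = 708·π·5.2³/(8·60.0·1.1159) = 3.1275e+05/535.61 = 583.9 N

584 N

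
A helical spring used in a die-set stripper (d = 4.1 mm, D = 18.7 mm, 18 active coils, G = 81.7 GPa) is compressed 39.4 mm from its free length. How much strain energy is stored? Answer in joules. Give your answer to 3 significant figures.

19.0 J

k = Gd⁴/(8D³N_a) = (81.7×10³)(4.1⁴)/(8·18.7³·18) = 24.517 N/mm
U = ½kδ² = 0.5 × 24.517 × 39.4² = 19030 N·mm = 19.03 J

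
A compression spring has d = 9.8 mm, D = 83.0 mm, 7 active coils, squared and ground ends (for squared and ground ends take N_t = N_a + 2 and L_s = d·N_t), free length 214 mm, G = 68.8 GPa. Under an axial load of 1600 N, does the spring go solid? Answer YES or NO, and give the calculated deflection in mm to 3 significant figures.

k = Gd⁴/(8D³N_a) = (68.8×10³)(9.8⁴)/(8·83.0³·7) = 19.818 N/mm
N_t = 9; L_s = 9.8·9 = 88.2 mm; δ_solid = L₀ − L_s = 214 − 88.2 = 125.8 mm
δ = F/k = 1600/19.818 = 80.733 mm
δ < δ_solid → spring does not go solid

NO, δ = 80.7 mm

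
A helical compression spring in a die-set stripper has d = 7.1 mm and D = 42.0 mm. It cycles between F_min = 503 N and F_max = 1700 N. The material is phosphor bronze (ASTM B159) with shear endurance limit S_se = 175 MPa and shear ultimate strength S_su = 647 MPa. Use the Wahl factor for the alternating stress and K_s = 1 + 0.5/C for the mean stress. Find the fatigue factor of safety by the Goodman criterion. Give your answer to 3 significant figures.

C = D/d = 42.0/7.1 = 5.9155; K_W = (4C−1)/(4C−4)+0.615/C = 1.2565; K_s = 1+0.5/C = 1.0845
F_a = (F_max−F_min)/2 = 598.5 N; F_m = (F_max+F_min)/2 = 1101.5 N
τ_a = K_W·8F_aD/(πd³) = 1.2565 × 178.85 = 224.73 MPa
τ_m = K_s·8F_mD/(πd³) = 1.0845 × 329.15 = 356.98 MPa
Goodman: 1/n_f = τ_a/S_se + τ_m/S_su = 224.73/175 + 356.98/647 = 1.28416 + 0.55174 = 1.8359
n_f = 1/1.8359 = 0.5447

0.545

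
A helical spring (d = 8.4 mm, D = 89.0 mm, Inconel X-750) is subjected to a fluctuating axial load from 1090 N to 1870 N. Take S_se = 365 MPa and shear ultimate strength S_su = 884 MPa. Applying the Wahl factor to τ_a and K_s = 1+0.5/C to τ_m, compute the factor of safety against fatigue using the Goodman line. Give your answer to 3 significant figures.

C = D/d = 89.0/8.4 = 10.5952; K_W = (4C−1)/(4C−4)+0.615/C = 1.1362; K_s = 1+0.5/C = 1.0472
F_a = (F_max−F_min)/2 = 390 N; F_m = (F_max+F_min)/2 = 1480 N
τ_a = K_W·8F_aD/(πd³) = 1.1362 × 149.13 = 169.44 MPa
τ_m = K_s·8F_mD/(πd³) = 1.0472 × 565.92 = 592.62 MPa
Goodman: 1/n_f = τ_a/S_se + τ_m/S_su = 169.44/365 + 592.62/884 = 0.46422 + 0.67039 = 1.1346
n_f = 1/1.1346 = 0.8814

0.881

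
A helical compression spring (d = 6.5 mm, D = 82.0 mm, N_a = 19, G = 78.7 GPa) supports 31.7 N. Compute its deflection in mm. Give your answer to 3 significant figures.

18.9 mm

k = Gd⁴/(8D³N_a) = (78.7×10³)(6.5⁴)/(8·82.0³·19) = 1.6763 N/mm
δ = F/k = 31.7 / 1.6763 = 18.911 mm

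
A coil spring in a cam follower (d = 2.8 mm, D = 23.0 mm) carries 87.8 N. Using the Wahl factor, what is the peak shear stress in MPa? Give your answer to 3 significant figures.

276 MPa

Spring index C = D/d = 23.0/2.8 = 8.2143
K_W = (4C−1)/(4C−4) + 0.615/C = 31.857/28.857 + 0.0749 = 1.1788
τ₀ = 8FD/(πd³) = 8·87.8·23.0/(π·2.8³) = 16155.2/68.964 = 234.25 MPa
τ_max = K·τ₀ = 1.1788 × 234.25 = 276.15 MPa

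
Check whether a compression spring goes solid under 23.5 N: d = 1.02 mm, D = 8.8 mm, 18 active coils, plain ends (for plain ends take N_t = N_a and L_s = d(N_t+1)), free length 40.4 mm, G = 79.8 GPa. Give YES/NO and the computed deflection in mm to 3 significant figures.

k = Gd⁴/(8D³N_a) = (79.8×10³)(1.02⁴)/(8·8.8³·18) = 0.88022 N/mm
N_t = 18; L_s = 1.02·19 = 19.38 mm; δ_solid = L₀ − L_s = 40.4 − 19.38 = 21.02 mm
δ = F/k = 23.5/0.88022 = 26.698 mm
δ ≥ δ_solid → spring goes solid

YES, δ = 26.7 mm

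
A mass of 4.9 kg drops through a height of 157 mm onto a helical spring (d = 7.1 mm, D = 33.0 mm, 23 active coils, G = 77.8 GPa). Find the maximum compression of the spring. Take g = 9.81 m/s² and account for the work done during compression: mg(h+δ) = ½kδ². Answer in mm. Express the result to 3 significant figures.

k = Gd⁴/(8D³N_a) = (77.8×10³)(7.1⁴)/(8·33.0³·23) = 29.899 N/mm
W = mg = 4.9 × 9.81 = 48.069 N
½kδ² − Wδ − Wh = 0 → δ = (W + √(W² + 2kWh))/k
δ = (48.069 + √(2310.6 + 451282))/29.899 = (48.069 + 673.49)/29.899 = 24.133 mm

24.1 mm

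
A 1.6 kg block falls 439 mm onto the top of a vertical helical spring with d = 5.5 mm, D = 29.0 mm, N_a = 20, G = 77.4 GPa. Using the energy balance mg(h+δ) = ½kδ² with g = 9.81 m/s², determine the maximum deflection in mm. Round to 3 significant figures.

k = Gd⁴/(8D³N_a) = (77.4×10³)(5.5⁴)/(8·29.0³·20) = 18.15 N/mm
W = mg = 1.6 × 9.81 = 15.696 N
½kδ² − Wδ − Wh = 0 → δ = (W + √(W² + 2kWh))/k
δ = (15.696 + √(246.36 + 250127))/18.15 = (15.696 + 500.37)/18.15 = 28.434 mm

28.4 mm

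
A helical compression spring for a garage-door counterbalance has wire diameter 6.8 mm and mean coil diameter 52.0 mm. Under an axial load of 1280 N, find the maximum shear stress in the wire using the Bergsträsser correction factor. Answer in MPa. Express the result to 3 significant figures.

637 MPa

Spring index C = D/d = 52.0/6.8 = 7.6471
K_B = (4C+2)/(4C−3) = 32.588/27.588 = 1.1812
τ₀ = 8FD/(πd³) = 8·1280·52.0/(π·6.8³) = 532480/987.82 = 539.05 MPa
τ_max = K·τ₀ = 1.1812 × 539.05 = 636.74 MPa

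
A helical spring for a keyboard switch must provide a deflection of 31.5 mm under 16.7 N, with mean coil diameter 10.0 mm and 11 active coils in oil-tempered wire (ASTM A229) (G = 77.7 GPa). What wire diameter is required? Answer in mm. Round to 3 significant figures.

0.880 mm

Required rate k = F/δ = 16.7/31.5 = 0.53016 N/mm
d = (8D³N_a·k / G)^(1/4) = (8·10.0³·11·0.53016 / (77.7×10³))^0.25
  = (0.60044)^0.25 = 0.8803 mm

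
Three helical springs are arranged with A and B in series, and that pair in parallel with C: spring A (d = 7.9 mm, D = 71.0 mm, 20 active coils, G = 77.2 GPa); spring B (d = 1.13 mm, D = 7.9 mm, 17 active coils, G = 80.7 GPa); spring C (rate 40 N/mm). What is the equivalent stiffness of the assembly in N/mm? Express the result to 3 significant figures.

41.4 N/mm

k_A = Gd⁴/(8D³N_a) = (77.2×10³)(7.9⁴)/(8·71.0³·20) = 5.2509 N/mm
k_B = Gd⁴/(8D³N_a) = (80.7×10³)(1.13⁴)/(8·7.9³·17) = 1.9623 N/mm
Springs A,B series: k_AB = 1/(1/5.2509+1/1.9623) = 1.4285 N/mm; parallel with C: k_eq = 1.4285+40 = 41.428 N/mm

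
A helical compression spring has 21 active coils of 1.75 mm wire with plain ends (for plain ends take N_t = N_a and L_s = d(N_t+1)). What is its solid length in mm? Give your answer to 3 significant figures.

plain ends: N_t = N_a = 21
L_s = d·(N_t+1) = 1.75 × 22 = 38.5 mm

38.5 mm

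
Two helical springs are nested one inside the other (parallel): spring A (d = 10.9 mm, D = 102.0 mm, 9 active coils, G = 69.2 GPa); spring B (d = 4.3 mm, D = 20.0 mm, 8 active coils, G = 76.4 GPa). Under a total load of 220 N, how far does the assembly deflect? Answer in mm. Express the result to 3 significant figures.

3.45 mm

k_A = Gd⁴/(8D³N_a) = (69.2×10³)(10.9⁴)/(8·102.0³·9) = 12.784 N/mm
k_B = Gd⁴/(8D³N_a) = (76.4×10³)(4.3⁴)/(8·20.0³·8) = 51.015 N/mm
Parallel: k_eq = 12.784 + 51.015 = 63.799 N/mm
δ = F/k_eq = 220/63.799 = 3.4483 mm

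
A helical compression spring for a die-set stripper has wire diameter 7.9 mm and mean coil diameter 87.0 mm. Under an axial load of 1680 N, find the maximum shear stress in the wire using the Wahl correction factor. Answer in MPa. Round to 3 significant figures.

854 MPa

Spring index C = D/d = 87.0/7.9 = 11.0127
K_W = (4C−1)/(4C−4) + 0.615/C = 43.051/40.051 + 0.0558 = 1.1308
τ₀ = 8FD/(πd³) = 8·1680·87.0/(π·7.9³) = 1.16928e+06/1548.9 = 754.9 MPa
τ_max = K·τ₀ = 1.1308 × 754.9 = 853.6 MPa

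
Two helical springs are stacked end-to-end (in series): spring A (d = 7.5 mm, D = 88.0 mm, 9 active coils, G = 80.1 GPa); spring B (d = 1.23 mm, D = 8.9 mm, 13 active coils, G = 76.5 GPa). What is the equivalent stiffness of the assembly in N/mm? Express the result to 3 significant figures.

k_A = Gd⁴/(8D³N_a) = (80.1×10³)(7.5⁴)/(8·88.0³·9) = 5.1653 N/mm
k_B = Gd⁴/(8D³N_a) = (76.5×10³)(1.23⁴)/(8·8.9³·13) = 2.3882 N/mm
Series: 1/k_eq = 1/5.1653 + 1/2.3882 = 0.61232; k_eq = 1.6331 N/mm

1.63 N/mm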